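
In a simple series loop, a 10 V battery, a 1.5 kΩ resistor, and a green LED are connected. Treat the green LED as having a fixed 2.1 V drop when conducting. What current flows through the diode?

KVL around the loop: 10 = V_D + I·R = 2.1 + I × 1.5 kΩ.
So I = (10 − 2.1) / 1.5 kΩ = 7.9 / 1.5 = 5.27 mA.

I ≈ 5.3 mA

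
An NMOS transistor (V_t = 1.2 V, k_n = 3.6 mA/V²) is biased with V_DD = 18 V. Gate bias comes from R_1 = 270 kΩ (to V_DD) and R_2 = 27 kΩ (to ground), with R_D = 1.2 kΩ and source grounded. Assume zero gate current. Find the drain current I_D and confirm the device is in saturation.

V_G = V_DD·R_2/(R_1+R_2) = 18×27/297 = 1.64 V. With the source grounded, V_GS = V_G = 1.64 V.
Assume saturation: I_D = (k_n/2)(V_GS − V_t)² = (3.6/2)×(1.64 − 1.2)² = 1.8×0.436² = 0.343 mA.
V_DS = V_DD − I_D·R_D = 18 − 0.343×1.2 = 17.6 V.
Saturation requires V_DS ≥ V_GS − V_t = 0.436 V; 17.6 ≥ 0.436 ✓.

I_D ≈ 0.34 mA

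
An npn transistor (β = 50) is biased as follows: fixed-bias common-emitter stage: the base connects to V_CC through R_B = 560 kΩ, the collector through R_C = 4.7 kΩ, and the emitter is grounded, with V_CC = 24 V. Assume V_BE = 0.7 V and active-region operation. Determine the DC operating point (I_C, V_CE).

Base loop: V_CC = I_B·R_B + V_BE, so I_B = (24 − 0.7)/560 kΩ = 0.0416 mA.
In the active region I_C = β·I_B = 50 × 0.0416 = 2.08 mA.
Collector loop: V_CE = V_CC − I_C·R_C = 24 − 2.08×4.7 = 14.2 V.
Since V_CE = 14.2 V > V_CE(sat) ≈ 0.2 V, the transistor is in the active region as assumed.

I_C ≈ 2.1 mA, V_CE ≈ 14 V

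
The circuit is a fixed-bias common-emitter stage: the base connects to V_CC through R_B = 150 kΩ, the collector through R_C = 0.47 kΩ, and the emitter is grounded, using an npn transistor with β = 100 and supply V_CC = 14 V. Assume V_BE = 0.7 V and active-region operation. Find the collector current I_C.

Base loop: V_CC = I_B·R_B + V_BE, so I_B = (14 − 0.7)/150 kΩ = 0.0887 mA.
In the active region I_C = β·I_B = 100 × 0.0887 = 8.87 mA.
Collector loop: V_CE = V_CC − I_C·R_C = 14 − 8.87×0.47 = 9.83 V.
Since V_CE = 9.83 V > V_CE(sat) ≈ 0.2 V, the transistor is in the active region as assumed.

I_C ≈ 8.9 mA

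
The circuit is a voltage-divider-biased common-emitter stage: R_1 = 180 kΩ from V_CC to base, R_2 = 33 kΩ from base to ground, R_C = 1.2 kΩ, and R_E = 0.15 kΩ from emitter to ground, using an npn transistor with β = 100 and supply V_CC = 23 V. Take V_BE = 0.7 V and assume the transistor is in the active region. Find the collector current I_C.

Thevenize the base divider: V_Th = V_CC·R_2/(R_1+R_2) = 23×33/213 = 3.56 V, R_Th = R_1‖R_2 = 27.9 kΩ.
Base-emitter loop: V_Th = I_B·R_Th + V_BE + (β+1)I_B·R_E, so I_B = (3.56 − 0.7) / (27.9 + 101×0.15) = 0.0665 mA.
I_C = β·I_B = 100×0.0665 = 6.65 mA, and I_E = (β+1)I_B = 6.72 mA.
V_CE = V_CC − I_C·R_C − I_E·R_E = 23 − 6.65×1.2 − 6.72×0.15 = 14 V.
V_CE = 14 V > 0.2 V confirms active-region operation.

I_C ≈ 6.7 mA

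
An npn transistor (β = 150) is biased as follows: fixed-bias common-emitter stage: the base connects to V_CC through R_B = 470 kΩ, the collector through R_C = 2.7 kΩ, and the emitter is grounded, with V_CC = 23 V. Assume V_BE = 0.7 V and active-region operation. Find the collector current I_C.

Base loop: V_CC = I_B·R_B + V_BE, so I_B = (23 − 0.7)/470 kΩ = 0.0474 mA.
In the active region I_C = β·I_B = 150 × 0.0474 = 7.12 mA.
Collector loop: V_CE = V_CC − I_C·R_C = 23 − 7.12×2.7 = 3.78 V.
Since V_CE = 3.78 V > V_CE(sat) ≈ 0.2 V, the transistor is in the active region as assumed.

I_C ≈ 7.1 mA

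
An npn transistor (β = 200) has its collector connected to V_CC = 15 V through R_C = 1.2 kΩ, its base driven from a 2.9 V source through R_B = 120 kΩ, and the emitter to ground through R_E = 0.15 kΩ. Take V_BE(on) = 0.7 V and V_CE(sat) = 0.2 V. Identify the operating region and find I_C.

Assume active. Base-emitter loop: I_B = (V_BB − V_BE)/(R_B + (β+1)R_E) = (2.9 − 0.7)/(120 + 201×0.15) = 0.0147 mA.
I_C = β·I_B = 200×0.0147 = 2.93 mA.
V_CE = V_CC − I_C·R_C − I_E·R_E = 15 − 2.93×1.2 − 2.95×0.15 = 11 V > V_CE(sat), so the active-region assumption holds.

active; I_C ≈ 2.9 mA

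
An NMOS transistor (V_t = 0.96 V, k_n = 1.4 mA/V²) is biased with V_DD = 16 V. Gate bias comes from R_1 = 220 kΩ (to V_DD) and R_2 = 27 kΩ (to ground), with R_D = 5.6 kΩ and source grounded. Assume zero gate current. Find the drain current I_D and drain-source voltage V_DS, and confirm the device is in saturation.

V_G = V_DD·R_2/(R_1+R_2) = 16×27/247 = 1.75 V. With the source grounded, V_GS = V_G = 1.75 V.
Assume saturation: I_D = (k_n/2)(V_GS − V_t)² = (1.4/2)×(1.75 − 0.96)² = 0.7×0.789² = 0.436 mA.
V_DS = V_DD − I_D·R_D = 16 − 0.436×5.6 = 13.6 V.
Saturation requires V_DS ≥ V_GS − V_t = 0.789 V; 13.6 ≥ 0.789 ✓.

I_D ≈ 0.44 mA, V_DS ≈ 14 V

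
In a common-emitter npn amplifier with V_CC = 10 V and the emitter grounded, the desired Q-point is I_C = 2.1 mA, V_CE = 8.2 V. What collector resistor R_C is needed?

R_C ≈ 0.86 kΩ

Collector loop: V_CC = I_C·R_C + V_CE.
R_C = (V_CC − V_CE)/I_C = (10 − 8.2)/2.1 = 0.857 kΩ.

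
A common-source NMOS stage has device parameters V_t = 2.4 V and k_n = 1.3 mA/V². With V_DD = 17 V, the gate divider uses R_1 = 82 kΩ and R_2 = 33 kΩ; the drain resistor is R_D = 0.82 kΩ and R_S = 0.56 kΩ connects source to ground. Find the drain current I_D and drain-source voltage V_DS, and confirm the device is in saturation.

I_D ≈ 1.6 mA, V_DS ≈ 15 V

V_G = V_DD·R_2/(R_1+R_2) = 17×33/115 = 4.88 V.
Assume saturation: I_D = (k_n/2)(V_GS − V_t)² with V_GS = V_G − I_D·R_S = 4.88 − 0.56·I_D.
Substituting gives 0.204·I_D² − 2.8·I_D + 3.99 = 0, with roots I_D = 1.61 or 12.1 mA.
The root I_D = 12.1 mA gives V_GS = -1.92 V ≤ V_t, so take I_D = 1.61 mA.
Then V_GS = 3.98 V and V_DS = V_DD − I_D(R_D+R_S) = 17 − 1.61×1.38 = 14.8 V.
Saturation requires V_DS ≥ V_GS − V_t = 1.58 V; 14.8 ≥ 1.58 ✓.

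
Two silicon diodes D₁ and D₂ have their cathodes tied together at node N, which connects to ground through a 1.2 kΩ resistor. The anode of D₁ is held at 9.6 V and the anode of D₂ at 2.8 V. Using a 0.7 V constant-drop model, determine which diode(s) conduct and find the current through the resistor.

Only D₁ conducts; I_R ≈ 7.4 mA

Assume both conduct. Then node N would need to be at both 9.6−0.7 = 8.9 V and 2.8−0.7 = 2.1 V, which is impossible.
Assume only D₁ conducts: V_N = 9.6 − 0.7 = 8.9 V, so I_R = 8.9/1.2 = 7.42 mA.
Check D₂: its anode-to-cathode voltage is 2.8 − 8.9 = -6.1 V < 0.7 V, so it is off. The assumption is consistent.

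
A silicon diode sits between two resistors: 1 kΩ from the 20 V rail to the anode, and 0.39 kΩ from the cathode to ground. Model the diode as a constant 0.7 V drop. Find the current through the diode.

I ≈ 14 mA

The two resistors are in series with the diode, so KVL gives 20 = I·1 + 0.7 + I·0.39.
I = (20 − 0.7) / (1 + 0.39) kΩ = 19.3 / 1.39 = 13.9 mA.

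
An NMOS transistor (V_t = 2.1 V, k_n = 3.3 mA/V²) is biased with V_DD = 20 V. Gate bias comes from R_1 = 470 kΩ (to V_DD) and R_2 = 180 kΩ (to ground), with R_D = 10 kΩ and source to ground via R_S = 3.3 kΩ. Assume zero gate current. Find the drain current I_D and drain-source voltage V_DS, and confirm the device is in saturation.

V_G = V_DD·R_2/(R_1+R_2) = 20×180/650 = 5.54 V.
Assume saturation: I_D = (k_n/2)(V_GS − V_t)² with V_GS = V_G − I_D·R_S = 5.54 − 3.3·I_D.
Substituting gives 18·I_D² − 38.4·I_D + 19.5 = 0, with roots I_D = 0.827 or 1.31 mA.
The root I_D = 1.31 mA gives V_GS = 1.21 V ≤ V_t, so take I_D = 0.827 mA.
Then V_GS = 2.81 V and V_DS = V_DD − I_D(R_D+R_S) = 20 − 0.827×13.3 = 9 V.
Saturation requires V_DS ≥ V_GS − V_t = 0.708 V; 9 ≥ 0.708 ✓.

I_D ≈ 0.83 mA, V_DS ≈ 9 V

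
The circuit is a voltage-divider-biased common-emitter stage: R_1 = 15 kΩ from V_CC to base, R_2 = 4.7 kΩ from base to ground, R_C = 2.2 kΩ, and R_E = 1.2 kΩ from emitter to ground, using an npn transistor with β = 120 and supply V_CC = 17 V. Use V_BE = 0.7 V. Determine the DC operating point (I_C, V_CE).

Thevenize the base divider: V_Th = V_CC·R_2/(R_1+R_2) = 17×4.7/19.7 = 4.06 V, R_Th = R_1‖R_2 = 3.58 kΩ.
Base-emitter loop: V_Th = I_B·R_Th + V_BE + (β+1)I_B·R_E, so I_B = (4.06 − 0.7) / (3.58 + 121×1.2) = 0.0226 mA.
I_C = β·I_B = 120×0.0226 = 2.71 mA, and I_E = (β+1)I_B = 2.73 mA.
V_CE = V_CC − I_C·R_C − I_E·R_E = 17 − 2.71×2.2 − 2.73×1.2 = 7.77 V.
V_CE = 7.77 V > 0.2 V confirms active-region operation.

I_C ≈ 2.7 mA, V_CE ≈ 7.8 V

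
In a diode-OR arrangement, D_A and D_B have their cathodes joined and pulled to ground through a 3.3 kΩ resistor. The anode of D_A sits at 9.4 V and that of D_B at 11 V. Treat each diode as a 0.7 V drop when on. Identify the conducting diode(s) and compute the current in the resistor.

Only D_B conducts; I_R ≈ 3.1 mA

Assume both conduct. Then node N would need to be at both 9.4−0.7 = 8.7 V and 11−0.7 = 10.3 V, which is impossible.
Assume only D_B conducts: V_N = 11 − 0.7 = 10.3 V, so I_R = 10.3/3.3 = 3.12 mA.
Check D_A: its anode-to-cathode voltage is 9.4 − 10.3 = -0.9 V < 0.7 V, so it is off. The assumption is consistent.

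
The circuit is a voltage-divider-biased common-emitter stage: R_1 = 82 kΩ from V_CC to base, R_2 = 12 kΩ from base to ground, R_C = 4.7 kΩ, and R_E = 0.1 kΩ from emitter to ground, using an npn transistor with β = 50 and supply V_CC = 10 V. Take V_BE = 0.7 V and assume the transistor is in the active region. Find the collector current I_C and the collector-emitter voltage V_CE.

Thevenize the base divider: V_Th = V_CC·R_2/(R_1+R_2) = 10×12/94 = 1.28 V, R_Th = R_1‖R_2 = 10.5 kΩ.
Base-emitter loop: V_Th = I_B·R_Th + V_BE + (β+1)I_B·R_E, so I_B = (1.28 − 0.7) / (10.5 + 51×0.1) = 0.037 mA.
I_C = β·I_B = 50×0.037 = 1.85 mA, and I_E = (β+1)I_B = 1.89 mA.
V_CE = V_CC − I_C·R_C − I_E·R_E = 10 − 1.85×4.7 − 1.89×0.1 = 1.11 V.
V_CE = 1.11 V > 0.2 V confirms active-region operation.

I_C ≈ 1.9 mA, V_CE ≈ 1.1 V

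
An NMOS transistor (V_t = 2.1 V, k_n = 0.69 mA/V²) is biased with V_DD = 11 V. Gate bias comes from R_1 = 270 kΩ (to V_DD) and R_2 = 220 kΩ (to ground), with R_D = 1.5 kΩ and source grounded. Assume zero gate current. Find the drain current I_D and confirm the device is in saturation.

V_G = V_DD·R_2/(R_1+R_2) = 11×220/490 = 4.94 V. With the source grounded, V_GS = V_G = 4.94 V.
Assume saturation: I_D = (k_n/2)(V_GS − V_t)² = (0.69/2)×(4.94 − 2.1)² = 0.345×2.84² = 2.78 mA.
V_DS = V_DD − I_D·R_D = 11 − 2.78×1.5 = 6.83 V.
Saturation requires V_DS ≥ V_GS − V_t = 2.84 V; 6.83 ≥ 2.84 ✓.

I_D ≈ 2.8 mA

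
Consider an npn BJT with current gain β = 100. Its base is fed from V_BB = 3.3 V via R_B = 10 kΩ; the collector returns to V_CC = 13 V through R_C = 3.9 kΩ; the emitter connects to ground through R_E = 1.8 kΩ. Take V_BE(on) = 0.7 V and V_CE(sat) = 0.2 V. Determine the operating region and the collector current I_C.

Assume active. Base-emitter loop: I_B = (V_BB − V_BE)/(R_B + (β+1)R_E) = (3.3 − 0.7)/(10 + 101×1.8) = 0.0136 mA.
I_C = β·I_B = 100×0.0136 = 1.36 mA.
V_CE = V_CC − I_C·R_C − I_E·R_E = 13 − 1.36×3.9 − 1.37×1.8 = 5.25 V > V_CE(sat), so the active-region assumption holds.

active; I_C ≈ 1.4 mA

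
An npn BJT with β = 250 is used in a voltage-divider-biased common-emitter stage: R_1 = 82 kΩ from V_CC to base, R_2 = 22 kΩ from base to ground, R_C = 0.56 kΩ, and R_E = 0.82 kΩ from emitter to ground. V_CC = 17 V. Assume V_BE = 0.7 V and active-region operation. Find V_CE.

V_CE ≈ 13 V

Thevenize the base divider: V_Th = V_CC·R_2/(R_1+R_2) = 17×22/104 = 3.6 V, R_Th = R_1‖R_2 = 17.3 kΩ.
Base-emitter loop: V_Th = I_B·R_Th + V_BE + (β+1)I_B·R_E, so I_B = (3.6 − 0.7) / (17.3 + 251×0.82) = 0.013 mA.
I_C = β·I_B = 250×0.013 = 3.24 mA, and I_E = (β+1)I_B = 3.26 mA.
V_CE = V_CC − I_C·R_C − I_E·R_E = 17 − 3.24×0.56 − 3.26×0.82 = 12.5 V.
V_CE = 12.5 V > 0.2 V confirms active-region operation.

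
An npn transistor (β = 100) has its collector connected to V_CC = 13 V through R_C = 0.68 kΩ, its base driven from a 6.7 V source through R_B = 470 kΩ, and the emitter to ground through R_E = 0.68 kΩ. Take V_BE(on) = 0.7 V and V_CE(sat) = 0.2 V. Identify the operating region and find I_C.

active; I_C ≈ 1.1 mA

Assume active. Base-emitter loop: I_B = (V_BB − V_BE)/(R_B + (β+1)R_E) = (6.7 − 0.7)/(470 + 101×0.68) = 0.0111 mA.
I_C = β·I_B = 100×0.0111 = 1.11 mA.
V_CE = V_CC − I_C·R_C − I_E·R_E = 13 − 1.11×0.68 − 1.12×0.68 = 11.5 V > V_CE(sat), so the active-region assumption holds.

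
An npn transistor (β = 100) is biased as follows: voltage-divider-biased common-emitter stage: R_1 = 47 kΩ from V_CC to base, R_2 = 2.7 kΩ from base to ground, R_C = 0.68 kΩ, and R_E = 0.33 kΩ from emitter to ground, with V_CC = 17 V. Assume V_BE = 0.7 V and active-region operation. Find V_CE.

V_CE ≈ 16 V

Thevenize the base divider: V_Th = V_CC·R_2/(R_1+R_2) = 17×2.7/49.7 = 0.924 V, R_Th = R_1‖R_2 = 2.55 kΩ.
Base-emitter loop: V_Th = I_B·R_Th + V_BE + (β+1)I_B·R_E, so I_B = (0.924 − 0.7) / (2.55 + 101×0.33) = 0.00623 mA.
I_C = β·I_B = 100×0.00623 = 0.623 mA, and I_E = (β+1)I_B = 0.629 mA.
V_CE = V_CC − I_C·R_C − I_E·R_E = 17 − 0.623×0.68 − 0.629×0.33 = 16.4 V.
V_CE = 16.4 V > 0.2 V confirms active-region operation.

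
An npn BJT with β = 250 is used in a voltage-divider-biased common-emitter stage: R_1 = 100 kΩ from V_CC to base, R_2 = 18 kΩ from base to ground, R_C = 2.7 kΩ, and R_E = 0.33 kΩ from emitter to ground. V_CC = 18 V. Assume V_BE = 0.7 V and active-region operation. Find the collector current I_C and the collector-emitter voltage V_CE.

Thevenize the base divider: V_Th = V_CC·R_2/(R_1+R_2) = 18×18/118 = 2.75 V, R_Th = R_1‖R_2 = 15.3 kΩ.
Base-emitter loop: V_Th = I_B·R_Th + V_BE + (β+1)I_B·R_E, so I_B = (2.75 − 0.7) / (15.3 + 251×0.33) = 0.0209 mA.
I_C = β·I_B = 250×0.0209 = 5.21 mA, and I_E = (β+1)I_B = 5.24 mA.
V_CE = V_CC − I_C·R_C − I_E·R_E = 18 − 5.21×2.7 − 5.24×0.33 = 2.19 V.
V_CE = 2.19 V > 0.2 V confirms active-region operation.

I_C ≈ 5.2 mA, V_CE ≈ 2.2 V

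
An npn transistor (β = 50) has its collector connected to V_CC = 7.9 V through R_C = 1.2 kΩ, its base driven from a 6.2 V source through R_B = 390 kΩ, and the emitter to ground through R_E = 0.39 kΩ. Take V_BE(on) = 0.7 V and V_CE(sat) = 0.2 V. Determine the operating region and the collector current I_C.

active; I_C ≈ 0.67 mA

Assume active. Base-emitter loop: I_B = (V_BB − V_BE)/(R_B + (β+1)R_E) = (6.2 − 0.7)/(390 + 51×0.39) = 0.0134 mA.
I_C = β·I_B = 50×0.0134 = 0.671 mA.
V_CE = V_CC − I_C·R_C − I_E·R_E = 7.9 − 0.671×1.2 − 0.684×0.39 = 6.83 V > V_CE(sat), so the active-region assumption holds.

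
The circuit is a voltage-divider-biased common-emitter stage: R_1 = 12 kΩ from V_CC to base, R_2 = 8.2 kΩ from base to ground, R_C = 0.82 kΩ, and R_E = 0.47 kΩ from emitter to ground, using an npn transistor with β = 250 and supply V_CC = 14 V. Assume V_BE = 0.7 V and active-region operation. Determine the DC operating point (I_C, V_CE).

Thevenize the base divider: V_Th = V_CC·R_2/(R_1+R_2) = 14×8.2/20.2 = 5.68 V, R_Th = R_1‖R_2 = 4.87 kΩ.
Base-emitter loop: V_Th = I_B·R_Th + V_BE + (β+1)I_B·R_E, so I_B = (5.68 − 0.7) / (4.87 + 251×0.47) = 0.0406 mA.
I_C = β·I_B = 250×0.0406 = 10.1 mA, and I_E = (β+1)I_B = 10.2 mA.
V_CE = V_CC − I_C·R_C − I_E·R_E = 14 − 10.1×0.82 − 10.2×0.47 = 0.898 V.
V_CE = 0.898 V > 0.2 V confirms active-region operation.

I_C ≈ 10 mA, V_CE ≈ 0.9 V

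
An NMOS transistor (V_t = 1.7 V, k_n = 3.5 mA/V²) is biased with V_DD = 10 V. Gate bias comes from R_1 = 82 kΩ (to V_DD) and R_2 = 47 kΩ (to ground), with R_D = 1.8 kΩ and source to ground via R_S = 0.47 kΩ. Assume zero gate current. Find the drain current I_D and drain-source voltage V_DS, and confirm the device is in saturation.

V_G = V_DD·R_2/(R_1+R_2) = 10×47/129 = 3.64 V.
Assume saturation: I_D = (k_n/2)(V_GS − V_t)² with V_GS = V_G − I_D·R_S = 3.64 − 0.47·I_D.
Substituting gives 0.387·I_D² − 4.2·I_D + 6.61 = 0, with roots I_D = 1.91 or 8.95 mA.
The root I_D = 8.95 mA gives V_GS = -0.561 V ≤ V_t, so take I_D = 1.91 mA.
Then V_GS = 2.75 V and V_DS = V_DD − I_D(R_D+R_S) = 10 − 1.91×2.27 = 5.66 V.
Saturation requires V_DS ≥ V_GS − V_t = 1.05 V; 5.66 ≥ 1.05 ✓.

I_D ≈ 1.9 mA, V_DS ≈ 5.7 V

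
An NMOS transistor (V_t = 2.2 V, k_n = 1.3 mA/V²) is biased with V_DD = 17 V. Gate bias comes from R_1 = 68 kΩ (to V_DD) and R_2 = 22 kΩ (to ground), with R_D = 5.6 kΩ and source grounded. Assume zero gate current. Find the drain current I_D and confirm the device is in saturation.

V_G = V_DD·R_2/(R_1+R_2) = 17×22/90 = 4.16 V. With the source grounded, V_GS = V_G = 4.16 V.
Assume saturation: I_D = (k_n/2)(V_GS − V_t)² = (1.3/2)×(4.16 − 2.2)² = 0.65×1.96² = 2.49 mA.
V_DS = V_DD − I_D·R_D = 17 − 2.49×5.6 = 3.08 V.
Saturation requires V_DS ≥ V_GS − V_t = 1.96 V; 3.08 ≥ 1.96 ✓.

I_D ≈ 2.5 mA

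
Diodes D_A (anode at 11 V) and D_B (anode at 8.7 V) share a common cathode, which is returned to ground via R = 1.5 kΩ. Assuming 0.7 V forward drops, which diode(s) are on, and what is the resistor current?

Assume both conduct. Then node N would need to be at both 11−0.7 = 10.3 V and 8.7−0.7 = 8 V, which is impossible.
Assume only D_A conducts: V_N = 11 − 0.7 = 10.3 V, so I_R = 10.3/1.5 = 6.87 mA.
Check D_B: its anode-to-cathode voltage is 8.7 − 10.3 = -1.6 V < 0.7 V, so it is off. The assumption is consistent.

Only D_A conducts; I_R ≈ 6.9 mA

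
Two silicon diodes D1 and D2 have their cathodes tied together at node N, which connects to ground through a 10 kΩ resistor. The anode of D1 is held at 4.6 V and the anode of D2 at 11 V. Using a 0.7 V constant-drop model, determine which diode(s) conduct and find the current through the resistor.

Only D2 conducts; I_R ≈ 1 mA

Assume both conduct. Then node N would need to be at both 4.6−0.7 = 3.9 V and 11−0.7 = 10.3 V, which is impossible.
Assume only D2 conducts: V_N = 11 − 0.7 = 10.3 V, so I_R = 10.3/10 = 1.03 mA.
Check D1: its anode-to-cathode voltage is 4.6 − 10.3 = -5.7 V < 0.7 V, so it is off. The assumption is consistent.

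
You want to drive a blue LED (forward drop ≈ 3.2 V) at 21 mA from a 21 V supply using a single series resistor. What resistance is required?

R ≈ 0.85 kΩ

The resistor drops V_S − V_D = 21 − 3.2 = 17.8 V at 21 mA.
R = 17.8 V / 21 mA = 0.848 kΩ.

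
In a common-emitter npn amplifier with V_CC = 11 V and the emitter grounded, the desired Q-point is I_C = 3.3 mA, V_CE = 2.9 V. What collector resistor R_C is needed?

Collector loop: V_CC = I_C·R_C + V_CE.
R_C = (V_CC − V_CE)/I_C = (11 − 2.9)/3.3 = 2.45 kΩ.

R_C ≈ 2.5 kΩ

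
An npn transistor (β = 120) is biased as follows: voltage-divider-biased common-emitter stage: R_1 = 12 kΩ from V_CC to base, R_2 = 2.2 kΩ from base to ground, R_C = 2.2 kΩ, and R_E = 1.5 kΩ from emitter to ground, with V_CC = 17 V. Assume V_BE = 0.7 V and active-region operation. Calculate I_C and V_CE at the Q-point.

I_C ≈ 1.3 mA, V_CE ≈ 12 V

Thevenize the base divider: V_Th = V_CC·R_2/(R_1+R_2) = 17×2.2/14.2 = 2.63 V, R_Th = R_1‖R_2 = 1.86 kΩ.
Base-emitter loop: V_Th = I_B·R_Th + V_BE + (β+1)I_B·R_E, so I_B = (2.63 − 0.7) / (1.86 + 121×1.5) = 0.0105 mA.
I_C = β·I_B = 120×0.0105 = 1.27 mA, and I_E = (β+1)I_B = 1.28 mA.
V_CE = V_CC − I_C·R_C − I_E·R_E = 17 − 1.27×2.2 − 1.28×1.5 = 12.3 V.
V_CE = 12.3 V > 0.2 V confirms active-region operation.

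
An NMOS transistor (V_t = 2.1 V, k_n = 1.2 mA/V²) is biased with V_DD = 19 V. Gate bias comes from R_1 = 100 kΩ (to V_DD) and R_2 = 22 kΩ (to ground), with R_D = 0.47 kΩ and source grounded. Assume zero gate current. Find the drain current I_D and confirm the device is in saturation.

I_D ≈ 1.1 mA

V_G = V_DD·R_2/(R_1+R_2) = 19×22/122 = 3.43 V. With the source grounded, V_GS = V_G = 3.43 V.
Assume saturation: I_D = (k_n/2)(V_GS − V_t)² = (1.2/2)×(3.43 − 2.1)² = 0.6×1.33² = 1.06 mA.
V_DS = V_DD − I_D·R_D = 19 − 1.06×0.47 = 18.5 V.
Saturation requires V_DS ≥ V_GS − V_t = 1.33 V; 18.5 ≥ 1.33 ✓.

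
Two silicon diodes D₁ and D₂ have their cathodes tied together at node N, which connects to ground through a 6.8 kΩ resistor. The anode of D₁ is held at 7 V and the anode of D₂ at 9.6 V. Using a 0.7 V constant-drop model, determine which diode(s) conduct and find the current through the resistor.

Assume both conduct. Then node N would need to be at both 7−0.7 = 6.3 V and 9.6−0.7 = 8.9 V, which is impossible.
Assume only D₂ conducts: V_N = 9.6 − 0.7 = 8.9 V, so I_R = 8.9/6.8 = 1.31 mA.
Check D₁: its anode-to-cathode voltage is 7 − 8.9 = -1.9 V < 0.7 V, so it is off. The assumption is consistent.

Only D₂ conducts; I_R ≈ 1.3 mA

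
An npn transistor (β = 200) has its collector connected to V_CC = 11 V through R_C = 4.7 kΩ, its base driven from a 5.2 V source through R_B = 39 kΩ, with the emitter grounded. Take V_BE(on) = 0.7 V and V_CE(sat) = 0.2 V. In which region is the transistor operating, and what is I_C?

Assume active: I_B = (5.2 − 0.7)/39 = 0.115 mA, giving I_C = β·I_B = 23.1 mA.
But then V_CE = 11 − 23.1×4.7 = -97.5 V < V_CE(sat) = 0.2 V — impossible in the active region.
So the transistor is saturated. With V_CE = 0.2 V, I_C = (V_CC − 0.2)/R_C = 10.8/4.7 = 2.3 mA.
Check: β·I_B = 23.1 mA > I_C = 2.3 mA, confirming saturation.

saturation; I_C ≈ 2.3 mA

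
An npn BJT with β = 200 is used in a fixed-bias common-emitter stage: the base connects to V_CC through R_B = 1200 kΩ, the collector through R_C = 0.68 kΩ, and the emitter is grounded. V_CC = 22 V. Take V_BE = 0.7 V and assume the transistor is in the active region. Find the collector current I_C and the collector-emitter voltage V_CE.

Base loop: V_CC = I_B·R_B + V_BE, so I_B = (22 − 0.7)/1200 kΩ = 0.0178 mA.
In the active region I_C = β·I_B = 200 × 0.0178 = 3.55 mA.
Collector loop: V_CE = V_CC − I_C·R_C = 22 − 3.55×0.68 = 19.6 V.
Since V_CE = 19.6 V > V_CE(sat) ≈ 0.2 V, the transistor is in the active region as assumed.

I_C ≈ 3.6 mA, V_CE ≈ 20 V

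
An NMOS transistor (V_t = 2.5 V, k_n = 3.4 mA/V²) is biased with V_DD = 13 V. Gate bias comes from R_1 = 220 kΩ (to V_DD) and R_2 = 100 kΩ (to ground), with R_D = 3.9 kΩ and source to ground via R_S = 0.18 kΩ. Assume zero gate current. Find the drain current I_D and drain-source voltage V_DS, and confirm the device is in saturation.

I_D ≈ 2.3 mA, V_DS ≈ 3.8 V

V_G = V_DD·R_2/(R_1+R_2) = 13×100/320 = 4.06 V.
Assume saturation: I_D = (k_n/2)(V_GS − V_t)² with V_GS = V_G − I_D·R_S = 4.06 − 0.18·I_D.
Substituting gives 0.0551·I_D² − 1.96·I_D + 4.15 = 0, with roots I_D = 2.27 or 33.3 mA.
The root I_D = 33.3 mA gives V_GS = -1.92 V ≤ V_t, so take I_D = 2.27 mA.
Then V_GS = 3.65 V and V_DS = V_DD − I_D(R_D+R_S) = 13 − 2.27×4.08 = 3.75 V.
Saturation requires V_DS ≥ V_GS − V_t = 1.15 V; 3.75 ≥ 1.15 ✓.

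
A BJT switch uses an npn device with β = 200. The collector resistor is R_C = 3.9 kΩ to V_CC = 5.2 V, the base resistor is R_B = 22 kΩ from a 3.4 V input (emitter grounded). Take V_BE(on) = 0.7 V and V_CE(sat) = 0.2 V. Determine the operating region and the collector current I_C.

saturation; I_C ≈ 1.3 mA

Assume active: I_B = (3.4 − 0.7)/22 = 0.123 mA, giving I_C = β·I_B = 24.5 mA.
But then V_CE = 5.2 − 24.5×3.9 = -90.5 V < V_CE(sat) = 0.2 V — impossible in the active region.
So the transistor is saturated. With V_CE = 0.2 V, I_C = (V_CC − 0.2)/R_C = 5/3.9 = 1.28 mA.
Check: β·I_B = 24.5 mA > I_C = 1.28 mA, confirming saturation.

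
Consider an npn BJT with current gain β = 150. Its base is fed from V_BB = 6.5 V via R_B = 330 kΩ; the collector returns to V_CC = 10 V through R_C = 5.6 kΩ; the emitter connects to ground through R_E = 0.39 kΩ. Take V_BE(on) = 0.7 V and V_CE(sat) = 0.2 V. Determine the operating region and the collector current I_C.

saturation; I_C ≈ 1.6 mA

Assume active: I_B = (6.5 − 0.7)/(330 + 151×0.39) = 0.0149 mA, I_C = β·I_B = 2.24 mA.
Then V_CE = 10 − 2.24×5.6 − 2.25×0.39 = -3.41 V < 0.2 V — the active assumption fails.
Re-solve with V_CE = 0.2 V. KCL at the emitter: V_E/R_E = (V_BB−0.7−V_E)/R_B + (V_CC−0.2−V_E)/R_C, giving V_E = 0.644 V.
I_C = (V_CC − 0.2 − V_E)/R_C = (9.8 − 0.644)/5.6 = 1.64 mA.
Check: I_B = (5.8 − 0.644)/330 = 0.0156 mA, and β·I_B = 2.34 mA > I_C, confirming saturation.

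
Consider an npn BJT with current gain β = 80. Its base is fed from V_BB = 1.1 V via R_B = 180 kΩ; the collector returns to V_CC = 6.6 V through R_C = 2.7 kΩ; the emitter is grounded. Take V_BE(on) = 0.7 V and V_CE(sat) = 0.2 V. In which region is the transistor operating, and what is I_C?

active; I_C ≈ 0.18 mA

Assume active. Base-emitter loop: I_B = (V_BB − V_BE)/R_B = (1.1 − 0.7)/180 = 0.00222 mA.
I_C = β·I_B = 80×0.00222 = 0.178 mA.
V_CE = V_CC − I_C·R_C = 6.6 − 0.178×2.7 = 6.12 V > V_CE(sat), so the active-region assumption holds.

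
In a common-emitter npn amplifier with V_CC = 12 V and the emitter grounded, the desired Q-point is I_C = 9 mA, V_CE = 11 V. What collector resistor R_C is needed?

Collector loop: V_CC = I_C·R_C + V_CE.
R_C = (V_CC − V_CE)/I_C = (12 − 11)/9 = 0.111 kΩ.

R_C ≈ 0.11 kΩ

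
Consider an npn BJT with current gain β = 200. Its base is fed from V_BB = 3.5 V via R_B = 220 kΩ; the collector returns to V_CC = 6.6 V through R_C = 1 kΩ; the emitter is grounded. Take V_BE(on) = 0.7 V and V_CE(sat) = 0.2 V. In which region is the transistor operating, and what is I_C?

Assume active. Base-emitter loop: I_B = (V_BB − V_BE)/R_B = (3.5 − 0.7)/220 = 0.0127 mA.
I_C = β·I_B = 200×0.0127 = 2.55 mA.
V_CE = V_CC − I_C·R_C = 6.6 − 2.55×1 = 4.05 V > V_CE(sat), so the active-region assumption holds.

active; I_C ≈ 2.5 mA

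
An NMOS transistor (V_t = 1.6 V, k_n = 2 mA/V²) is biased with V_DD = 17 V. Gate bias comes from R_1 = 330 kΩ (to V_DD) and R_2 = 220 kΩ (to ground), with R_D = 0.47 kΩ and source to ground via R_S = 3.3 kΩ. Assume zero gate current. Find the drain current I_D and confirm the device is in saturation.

I_D ≈ 1.2 mA

V_G = V_DD·R_2/(R_1+R_2) = 17×220/550 = 6.8 V.
Assume saturation: I_D = (k_n/2)(V_GS − V_t)² with V_GS = V_G − I_D·R_S = 6.8 − 3.3·I_D.
Substituting gives 10.9·I_D² − 35.3·I_D + 27 = 0, with roots I_D = 1.24 or 2 mA.
The root I_D = 2 mA gives V_GS = 0.184 V ≤ V_t, so take I_D = 1.24 mA.
Then V_GS = 2.71 V and V_DS = V_DD − I_D(R_D+R_S) = 17 − 1.24×3.77 = 12.3 V.
Saturation requires V_DS ≥ V_GS − V_t = 1.11 V; 12.3 ≥ 1.11 ✓.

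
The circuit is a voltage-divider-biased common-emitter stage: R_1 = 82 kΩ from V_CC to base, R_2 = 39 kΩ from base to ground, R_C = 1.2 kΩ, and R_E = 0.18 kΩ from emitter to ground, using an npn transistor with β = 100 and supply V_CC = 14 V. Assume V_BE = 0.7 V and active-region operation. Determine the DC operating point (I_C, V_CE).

I_C ≈ 8.5 mA, V_CE ≈ 2.2 V

Thevenize the base divider: V_Th = V_CC·R_2/(R_1+R_2) = 14×39/121 = 4.51 V, R_Th = R_1‖R_2 = 26.4 kΩ.
Base-emitter loop: V_Th = I_B·R_Th + V_BE + (β+1)I_B·R_E, so I_B = (4.51 − 0.7) / (26.4 + 101×0.18) = 0.0855 mA.
I_C = β·I_B = 100×0.0855 = 8.55 mA, and I_E = (β+1)I_B = 8.63 mA.
V_CE = V_CC − I_C·R_C − I_E·R_E = 14 − 8.55×1.2 − 8.63×0.18 = 2.19 V.
V_CE = 2.19 V > 0.2 V confirms active-region operation.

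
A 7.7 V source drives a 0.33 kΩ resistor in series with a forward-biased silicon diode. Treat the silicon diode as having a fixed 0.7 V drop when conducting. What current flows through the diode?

I ≈ 21 mA

KVL around the loop: 7.7 = V_D + I·R = 0.7 + I × 0.33 kΩ.
So I = (7.7 − 0.7) / 0.33 kΩ = 7 / 0.33 = 21.2 mA.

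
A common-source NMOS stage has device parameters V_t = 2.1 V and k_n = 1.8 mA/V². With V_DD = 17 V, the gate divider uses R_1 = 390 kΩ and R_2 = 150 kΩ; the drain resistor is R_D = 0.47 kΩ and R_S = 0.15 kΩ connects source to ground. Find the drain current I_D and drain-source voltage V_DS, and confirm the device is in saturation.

V_G = V_DD·R_2/(R_1+R_2) = 17×150/540 = 4.72 V.
Assume saturation: I_D = (k_n/2)(V_GS − V_t)² with V_GS = V_G − I_D·R_S = 4.72 − 0.15·I_D.
Substituting gives 0.0203·I_D² − 1.71·I_D + 6.19 = 0, with roots I_D = 3.79 or 80.6 mA.
The root I_D = 80.6 mA gives V_GS = -7.36 V ≤ V_t, so take I_D = 3.79 mA.
Then V_GS = 4.15 V and V_DS = V_DD − I_D(R_D+R_S) = 17 − 3.79×0.62 = 14.6 V.
Saturation requires V_DS ≥ V_GS − V_t = 2.05 V; 14.6 ≥ 2.05 ✓.

I_D ≈ 3.8 mA, V_DS ≈ 15 V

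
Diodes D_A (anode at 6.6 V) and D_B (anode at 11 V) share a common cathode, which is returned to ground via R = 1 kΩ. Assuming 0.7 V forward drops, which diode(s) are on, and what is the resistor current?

Assume both conduct. Then node N would need to be at both 6.6−0.7 = 5.9 V and 11−0.7 = 10.3 V, which is impossible.
Assume only D_B conducts: V_N = 11 − 0.7 = 10.3 V, so I_R = 10.3/1 = 10.3 mA.
Check D_A: its anode-to-cathode voltage is 6.6 − 10.3 = -3.7 V < 0.7 V, so it is off. The assumption is consistent.

Only D_B conducts; I_R ≈ 10 mA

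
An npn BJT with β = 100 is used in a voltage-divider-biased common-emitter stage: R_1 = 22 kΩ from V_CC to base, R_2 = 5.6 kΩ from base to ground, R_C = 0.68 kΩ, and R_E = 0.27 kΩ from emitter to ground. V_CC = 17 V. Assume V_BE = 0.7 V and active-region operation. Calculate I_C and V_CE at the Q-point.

Thevenize the base divider: V_Th = V_CC·R_2/(R_1+R_2) = 17×5.6/27.6 = 3.45 V, R_Th = R_1‖R_2 = 4.46 kΩ.
Base-emitter loop: V_Th = I_B·R_Th + V_BE + (β+1)I_B·R_E, so I_B = (3.45 − 0.7) / (4.46 + 101×0.27) = 0.0866 mA.
I_C = β·I_B = 100×0.0866 = 8.66 mA, and I_E = (β+1)I_B = 8.75 mA.
V_CE = V_CC − I_C·R_C − I_E·R_E = 17 − 8.66×0.68 − 8.75×0.27 = 8.75 V.
V_CE = 8.75 V > 0.2 V confirms active-region operation.

I_C ≈ 8.7 mA, V_CE ≈ 8.7 V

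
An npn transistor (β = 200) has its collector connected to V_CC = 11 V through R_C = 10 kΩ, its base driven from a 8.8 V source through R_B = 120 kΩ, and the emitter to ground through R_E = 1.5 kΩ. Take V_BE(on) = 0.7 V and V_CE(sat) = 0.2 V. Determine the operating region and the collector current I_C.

saturation; I_C ≈ 0.93 mA

Assume active: I_B = (8.8 − 0.7)/(120 + 201×1.5) = 0.0192 mA, I_C = β·I_B = 3.84 mA.
Then V_CE = 11 − 3.84×10 − 3.86×1.5 = -33.2 V < 0.2 V — the active assumption fails.
Re-solve with V_CE = 0.2 V. KCL at the emitter: V_E/R_E = (V_BB−0.7−V_E)/R_B + (V_CC−0.2−V_E)/R_C, giving V_E = 1.48 V.
I_C = (V_CC − 0.2 − V_E)/R_C = (10.8 − 1.48)/10 = 0.932 mA.
Check: I_B = (8.1 − 1.48)/120 = 0.0552 mA, and β·I_B = 11 mA > I_C, confirming saturation.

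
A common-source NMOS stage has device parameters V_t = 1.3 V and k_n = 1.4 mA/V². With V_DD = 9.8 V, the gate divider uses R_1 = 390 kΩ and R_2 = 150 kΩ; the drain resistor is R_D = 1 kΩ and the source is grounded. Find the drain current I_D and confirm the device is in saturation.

I_D ≈ 1.4 mA

V_G = V_DD·R_2/(R_1+R_2) = 9.8×150/540 = 2.72 V. With the source grounded, V_GS = V_G = 2.72 V.
Assume saturation: I_D = (k_n/2)(V_GS − V_t)² = (1.4/2)×(2.72 − 1.3)² = 0.7×1.42² = 1.42 mA.
V_DS = V_DD − I_D·R_D = 9.8 − 1.42×1 = 8.38 V.
Saturation requires V_DS ≥ V_GS − V_t = 1.42 V; 8.38 ≥ 1.42 ✓.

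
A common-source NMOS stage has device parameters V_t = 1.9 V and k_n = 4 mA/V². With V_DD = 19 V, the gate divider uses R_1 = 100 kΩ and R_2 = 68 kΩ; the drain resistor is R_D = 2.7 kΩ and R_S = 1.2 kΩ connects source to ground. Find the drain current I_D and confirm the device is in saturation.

V_G = V_DD·R_2/(R_1+R_2) = 19×68/168 = 7.69 V.
Assume saturation: I_D = (k_n/2)(V_GS − V_t)² with V_GS = V_G − I_D·R_S = 7.69 − 1.2·I_D.
Substituting gives 2.88·I_D² − 28.8·I_D + 67.1 = 0, with roots I_D = 3.69 or 6.31 mA.
The root I_D = 6.31 mA gives V_GS = 0.124 V ≤ V_t, so take I_D = 3.69 mA.
Then V_GS = 3.26 V and V_DS = V_DD − I_D(R_D+R_S) = 19 − 3.69×3.9 = 4.6 V.
Saturation requires V_DS ≥ V_GS − V_t = 1.36 V; 4.6 ≥ 1.36 ✓.

I_D ≈ 3.7 mA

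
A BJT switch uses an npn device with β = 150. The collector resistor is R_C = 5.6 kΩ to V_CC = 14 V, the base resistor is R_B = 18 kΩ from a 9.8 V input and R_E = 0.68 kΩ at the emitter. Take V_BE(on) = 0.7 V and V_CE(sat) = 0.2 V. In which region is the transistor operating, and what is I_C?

saturation; I_C ≈ 2.2 mA

Assume active: I_B = (9.8 − 0.7)/(18 + 151×0.68) = 0.0754 mA, I_C = β·I_B = 11.3 mA.
Then V_CE = 14 − 11.3×5.6 − 11.4×0.68 = -57.1 V < 0.2 V — the active assumption fails.
Re-solve with V_CE = 0.2 V. KCL at the emitter: V_E/R_E = (V_BB−0.7−V_E)/R_B + (V_CC−0.2−V_E)/R_C, giving V_E = 1.74 V.
I_C = (V_CC − 0.2 − V_E)/R_C = (13.8 − 1.74)/5.6 = 2.15 mA.
Check: I_B = (9.1 − 1.74)/18 = 0.409 mA, and β·I_B = 61.3 mA > I_C, confirming saturation.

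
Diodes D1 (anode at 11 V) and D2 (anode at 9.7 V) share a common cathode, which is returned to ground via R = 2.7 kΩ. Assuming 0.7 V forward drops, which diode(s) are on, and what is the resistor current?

Assume both conduct. Then node N would need to be at both 11−0.7 = 10.3 V and 9.7−0.7 = 9 V, which is impossible.
Assume only D1 conducts: V_N = 11 − 0.7 = 10.3 V, so I_R = 10.3/2.7 = 3.81 mA.
Check D2: its anode-to-cathode voltage is 9.7 − 10.3 = -0.6 V < 0.7 V, so it is off. The assumption is consistent.

Only D1 conducts; I_R ≈ 3.8 mA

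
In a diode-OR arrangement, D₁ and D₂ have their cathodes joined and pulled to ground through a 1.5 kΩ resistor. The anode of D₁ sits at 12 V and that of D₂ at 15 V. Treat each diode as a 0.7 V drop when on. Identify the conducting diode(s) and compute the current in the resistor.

Assume both conduct. Then node N would need to be at both 12−0.7 = 11.3 V and 15−0.7 = 14.3 V, which is impossible.
Assume only D₂ conducts: V_N = 15 − 0.7 = 14.3 V, so I_R = 14.3/1.5 = 9.53 mA.
Check D₁: its anode-to-cathode voltage is 12 − 14.3 = -2.3 V < 0.7 V, so it is off. The assumption is consistent.

Only D₂ conducts; I_R ≈ 9.5 mA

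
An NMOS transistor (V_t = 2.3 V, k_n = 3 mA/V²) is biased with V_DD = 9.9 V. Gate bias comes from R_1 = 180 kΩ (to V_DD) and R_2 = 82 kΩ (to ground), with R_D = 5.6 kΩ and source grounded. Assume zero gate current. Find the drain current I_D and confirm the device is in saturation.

I_D ≈ 0.96 mA

V_G = V_DD·R_2/(R_1+R_2) = 9.9×82/262 = 3.1 V. With the source grounded, V_GS = V_G = 3.1 V.
Assume saturation: I_D = (k_n/2)(V_GS − V_t)² = (3/2)×(3.1 − 2.3)² = 1.5×0.798² = 0.956 mA.
V_DS = V_DD − I_D·R_D = 9.9 − 0.956×5.6 = 4.54 V.
Saturation requires V_DS ≥ V_GS − V_t = 0.798 V; 4.54 ≥ 0.798 ✓.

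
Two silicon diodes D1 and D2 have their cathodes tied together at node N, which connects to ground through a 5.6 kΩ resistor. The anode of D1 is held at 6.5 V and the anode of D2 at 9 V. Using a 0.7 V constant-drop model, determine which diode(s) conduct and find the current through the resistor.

Assume both conduct. Then node N would need to be at both 6.5−0.7 = 5.8 V and 9−0.7 = 8.3 V, which is impossible.
Assume only D2 conducts: V_N = 9 − 0.7 = 8.3 V, so I_R = 8.3/5.6 = 1.48 mA.
Check D1: its anode-to-cathode voltage is 6.5 − 8.3 = -1.8 V < 0.7 V, so it is off. The assumption is consistent.

Only D2 conducts; I_R ≈ 1.5 mA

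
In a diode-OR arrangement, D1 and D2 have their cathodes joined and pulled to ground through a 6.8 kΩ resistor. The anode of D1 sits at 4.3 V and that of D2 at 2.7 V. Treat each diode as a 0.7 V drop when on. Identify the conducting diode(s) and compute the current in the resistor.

Only D1 conducts; I_R ≈ 0.53 mA

Assume both conduct. Then node N would need to be at both 4.3−0.7 = 3.6 V and 2.7−0.7 = 2 V, which is impossible.
Assume only D1 conducts: V_N = 4.3 − 0.7 = 3.6 V, so I_R = 3.6/6.8 = 0.529 mA.
Check D2: its anode-to-cathode voltage is 2.7 − 3.6 = -0.9 V < 0.7 V, so it is off. The assumption is consistent.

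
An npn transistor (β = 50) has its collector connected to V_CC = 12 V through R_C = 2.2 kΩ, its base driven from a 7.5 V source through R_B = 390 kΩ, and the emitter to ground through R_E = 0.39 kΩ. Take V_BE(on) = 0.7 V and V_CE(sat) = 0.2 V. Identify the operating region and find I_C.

Assume active. Base-emitter loop: I_B = (V_BB − V_BE)/(R_B + (β+1)R_E) = (7.5 − 0.7)/(390 + 51×0.39) = 0.0166 mA.
I_C = β·I_B = 50×0.0166 = 0.829 mA.
V_CE = V_CC − I_C·R_C − I_E·R_E = 12 − 0.829×2.2 − 0.846×0.39 = 9.85 V > V_CE(sat), so the active-region assumption holds.

active; I_C ≈ 0.83 mA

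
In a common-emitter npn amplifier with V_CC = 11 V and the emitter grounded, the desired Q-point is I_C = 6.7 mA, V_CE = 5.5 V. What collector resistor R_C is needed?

R_C ≈ 0.82 kΩ

Collector loop: V_CC = I_C·R_C + V_CE.
R_C = (V_CC − V_CE)/I_C = (11 − 5.5)/6.7 = 0.821 kΩ.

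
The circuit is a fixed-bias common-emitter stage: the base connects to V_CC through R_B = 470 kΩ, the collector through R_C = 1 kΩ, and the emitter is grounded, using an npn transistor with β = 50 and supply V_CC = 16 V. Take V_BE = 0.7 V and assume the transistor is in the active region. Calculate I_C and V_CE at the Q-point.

Base loop: V_CC = I_B·R_B + V_BE, so I_B = (16 − 0.7)/470 kΩ = 0.0326 mA.
In the active region I_C = β·I_B = 50 × 0.0326 = 1.63 mA.
Collector loop: V_CE = V_CC − I_C·R_C = 16 − 1.63×1 = 14.4 V.
Since V_CE = 14.4 V > V_CE(sat) ≈ 0.2 V, the transistor is in the active region as assumed.

I_C ≈ 1.6 mA, V_CE ≈ 14 V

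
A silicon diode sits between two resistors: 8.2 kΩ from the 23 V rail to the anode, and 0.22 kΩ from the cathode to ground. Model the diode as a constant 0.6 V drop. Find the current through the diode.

I ≈ 2.7 mA

The two resistors are in series with the diode, so KVL gives 23 = I·8.2 + 0.6 + I·0.22.
I = (23 − 0.6) / (8.2 + 0.22) kΩ = 22.4 / 8.42 = 2.66 mA.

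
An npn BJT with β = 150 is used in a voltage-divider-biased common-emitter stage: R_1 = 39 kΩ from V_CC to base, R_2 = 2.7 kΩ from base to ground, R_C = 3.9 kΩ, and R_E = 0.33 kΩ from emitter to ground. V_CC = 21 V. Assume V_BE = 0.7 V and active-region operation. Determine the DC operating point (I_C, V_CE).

Thevenize the base divider: V_Th = V_CC·R_2/(R_1+R_2) = 21×2.7/41.7 = 1.36 V, R_Th = R_1‖R_2 = 2.53 kΩ.
Base-emitter loop: V_Th = I_B·R_Th + V_BE + (β+1)I_B·R_E, so I_B = (1.36 − 0.7) / (2.53 + 151×0.33) = 0.0126 mA.
I_C = β·I_B = 150×0.0126 = 1.89 mA, and I_E = (β+1)I_B = 1.9 mA.
V_CE = V_CC − I_C·R_C − I_E·R_E = 21 − 1.89×3.9 − 1.9×0.33 = 13 V.
V_CE = 13 V > 0.2 V confirms active-region operation.

I_C ≈ 1.9 mA, V_CE ≈ 13 V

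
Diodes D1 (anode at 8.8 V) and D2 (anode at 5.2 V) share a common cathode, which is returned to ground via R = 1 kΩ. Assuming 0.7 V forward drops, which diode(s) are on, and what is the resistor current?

Only D1 conducts; I_R ≈ 8.1 mA

Assume both conduct. Then node N would need to be at both 8.8−0.7 = 8.1 V and 5.2−0.7 = 4.5 V, which is impossible.
Assume only D1 conducts: V_N = 8.8 − 0.7 = 8.1 V, so I_R = 8.1/1 = 8.1 mA.
Check D2: its anode-to-cathode voltage is 5.2 − 8.1 = -2.9 V < 0.7 V, so it is off. The assumption is consistent.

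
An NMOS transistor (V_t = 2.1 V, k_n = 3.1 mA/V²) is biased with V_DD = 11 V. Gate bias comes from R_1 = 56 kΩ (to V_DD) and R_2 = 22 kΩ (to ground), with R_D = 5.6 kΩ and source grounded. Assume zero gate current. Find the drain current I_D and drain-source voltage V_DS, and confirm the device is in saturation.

I_D ≈ 1.6 mA, V_DS ≈ 2.3 V

V_G = V_DD·R_2/(R_1+R_2) = 11×22/78 = 3.1 V. With the source grounded, V_GS = V_G = 3.1 V.
Assume saturation: I_D = (k_n/2)(V_GS − V_t)² = (3.1/2)×(3.1 − 2.1)² = 1.55×1² = 1.56 mA.
V_DS = V_DD − I_D·R_D = 11 − 1.56×5.6 = 2.28 V.
Saturation requires V_DS ≥ V_GS − V_t = 1 V; 2.28 ≥ 1 ✓.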